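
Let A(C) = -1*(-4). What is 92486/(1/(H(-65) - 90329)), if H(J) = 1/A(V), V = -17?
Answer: -16708289545/2 ≈ -8.3541e+9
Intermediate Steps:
A(C) = 4
H(J) = ¼ (H(J) = 1/4 = ¼)
92486/(1/(H(-65) - 90329)) = 92486/(1/(¼ - 90329)) = 92486/(1/(-361315/4)) = 92486/(-4/361315) = 92486*(-361315/4) = -16708289545/2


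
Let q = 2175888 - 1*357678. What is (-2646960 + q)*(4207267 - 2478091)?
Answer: -1433054610000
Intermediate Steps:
q = 1818210 (q = 2175888 - 357678 = 1818210)
(-2646960 + q)*(4207267 - 2478091) = (-2646960 + 1818210)*(4207267 - 2478091) = -828750*1729176 = -1433054610000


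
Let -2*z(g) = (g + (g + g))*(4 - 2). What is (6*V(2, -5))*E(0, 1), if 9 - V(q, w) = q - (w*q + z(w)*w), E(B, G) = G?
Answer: -468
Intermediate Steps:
z(g) = -3*g (z(g) = -(g + (g + g))*(4 - 2)/2 = -(g + 2*g)*2/2 = -3*g*2/2 = -3*g)
V(q, w) = 9 - q - 3*w**2 + q*w (V(q, w) = 9 - (q - (w*q + (-3*w)*w)) = 9 - (q - (q*w - 3*w**2)) = 9 - (q - (-3*w**2 + q*w)) = 9 - (q + (3*w**2 - q*w)) = 9 - (q + 3*w**2 - q*w) = 9 + (-q - 3*w**2 + q*w) = 9 - q - 3*w**2 + q*w)
(6*V(2, -5))*E(0, 1) = (6*(9 - 1*2 - 3*(-5)**2 + 2*(-5)))*1 = (6*(9 - 2 - 3*25 - 10))*1 = (6*(9 - 2 - 75 - 10))*1 = (6*(-78))*1 = -468*1 = -468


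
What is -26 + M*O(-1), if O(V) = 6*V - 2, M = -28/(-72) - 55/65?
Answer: -2614/117 ≈ -22.342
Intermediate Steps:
M = -107/234 (M = -28*(-1/72) - 55*1/65 = 7/18 - 11/13 = -107/234 ≈ -0.45726)
O(V) = -2 + 6*V
-26 + M*O(-1) = -26 - 107*(-2 + 6*(-1))/234 = -26 - 107*(-2 - 6)/234 = -26 - 107/234*(-8) = -26 + 428/117 = -2614/117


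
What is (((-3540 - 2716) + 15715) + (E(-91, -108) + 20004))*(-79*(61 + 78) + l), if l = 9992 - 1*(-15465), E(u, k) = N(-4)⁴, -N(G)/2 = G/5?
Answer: 266625786196/625 ≈ 4.2660e+8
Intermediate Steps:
N(G) = -2*G/5
E(u, k) = 4096/625 (E(u, k) = (-⅖*(-4))⁴ = (8/5)⁴ = 4096/625)
l = 25457 (l = 9992 + 15465 = 25457)
(((-3540 - 2716) + 15715) + (E(-91, -108) + 20004))*(-79*(61 + 78) + l) = (((-3540 - 2716) + 15715) + (4096/625 + 20004))*(-79*(61 + 78) + 25457) = ((-6256 + 15715) + 12506596/625)*(-79*139 + 25457) = (9459 + 12506596/625)*(-10981 + 25457) = (18418471/625)*14476 = 266625786196/625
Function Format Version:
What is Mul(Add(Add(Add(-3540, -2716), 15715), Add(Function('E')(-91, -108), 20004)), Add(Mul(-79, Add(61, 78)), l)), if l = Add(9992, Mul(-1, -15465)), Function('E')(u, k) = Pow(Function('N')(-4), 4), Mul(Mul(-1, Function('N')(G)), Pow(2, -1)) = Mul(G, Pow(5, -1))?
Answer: Rational(266625786196, 625) ≈ 4.2660e+8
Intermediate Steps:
Function('N')(G) = Mul(Rational(-2, 5), G) (Function('N')(G) = Mul(-2, Mul(G, Pow(5, -1))) = Mul(-2, Mul(G, Rational(1, 5))) = Mul(-2, Mul(Rational(1, 5), G)) = Mul(Rational(-2, 5), G))
Function('E')(u, k) = Rational(4096, 625) (Function('E')(u, k) = Pow(Mul(Rational(-2, 5), -4), 4) = Pow(Rational(8, 5), 4) = Rational(4096, 625))
l = 25457 (l = Add(9992, 15465) = 25457)
Mul(Add(Add(Add(-3540, -2716), 15715), Add(Function('E')(-91, -108), 20004)), Add(Mul(-79, Add(61, 78)), l)) = Mul(Add(Add(Add(-3540, -2716), 15715), Add(Rational(4096, 625), 20004)), Add(Mul(-79, Add(61, 78)), 25457)) = Mul(Add(Add(-6256, 15715), Rational(12506596, 625)), Add(Mul(-79, 139), 25457)) = Mul(Add(9459, Rational(12506596, 625)), Add(-10981, 25457)) = Mul(Rational(18418471, 625), 14476) = Rational(266625786196, 625)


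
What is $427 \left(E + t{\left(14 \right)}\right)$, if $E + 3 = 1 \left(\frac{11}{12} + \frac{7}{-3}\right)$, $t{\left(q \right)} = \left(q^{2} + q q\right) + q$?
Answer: $\frac{2057713}{12} \approx 1.7148 \cdot 10^{5}$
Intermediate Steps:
$t{\left(q \right)} = q + 2 q^{2}$ ($t{\left(q \right)} = \left(q^{2} + q^{2}\right) + q = 2 q^{2} + q = q + 2 q^{2}$)
$E = - \frac{53}{12}$ ($E = -3 + 1 \left(\frac{11}{12} + \frac{7}{-3}\right) = -3 + 1 \left(11 \cdot \frac{1}{12} + 7 \left(- \frac{1}{3}\right)\right) = -3 + 1 \left(\frac{11}{12} - \frac{7}{3}\right) = -3 + 1 \left(- \frac{17}{12}\right) = -3 - \frac{17}{12} = - \frac{53}{12} \approx -4.4167$)
$427 \left(E + t{\left(14 \right)}\right) = 427 \left(- \frac{53}{12} + 14 \left(1 + 2 \cdot 14\right)\right) = 427 \left(- \frac{53}{12} + 14 \left(1 + 28\right)\right) = 427 \left(- \frac{53}{12} + 14 \cdot 29\right) = 427 \left(- \frac{53}{12} + 406\right) = 427 \cdot \frac{4819}{12} = \frac{2057713}{12}$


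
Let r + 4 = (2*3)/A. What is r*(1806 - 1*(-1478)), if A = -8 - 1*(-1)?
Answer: -111656/7 ≈ -15951.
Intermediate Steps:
A = -7 (A = -8 + 1 = -7)
r = -34/7 (r = -4 + (2*3)/(-7) = -4 + 6*(-1/7) = -4 - 6/7 = -34/7 ≈ -4.8571)
r*(1806 - 1*(-1478)) = -34*(1806 - 1*(-1478))/7 = -34*(1806 + 1478)/7 = -34/7*3284 = -111656/7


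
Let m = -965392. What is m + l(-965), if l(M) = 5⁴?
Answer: -964767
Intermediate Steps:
l(M) = 625
m + l(-965) = -965392 + 625 = -964767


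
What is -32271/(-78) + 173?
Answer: 15255/26 ≈ 586.73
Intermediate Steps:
-32271/(-78) + 173 = -32271*(-1)/78 + 173 = -93*(-347/78) + 173 = 10757/26 + 173 = 15255/26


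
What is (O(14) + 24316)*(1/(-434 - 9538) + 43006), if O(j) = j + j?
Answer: 2610016587466/2493 ≈ 1.0469e+9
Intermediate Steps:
O(j) = 2*j
(O(14) + 24316)*(1/(-434 - 9538) + 43006) = (2*14 + 24316)*(1/(-434 - 9538) + 43006) = (28 + 24316)*(1/(-9972) + 43006) = 24344*(-1/9972 + 43006) = 24344*(428855831/9972) = 2610016587466/2493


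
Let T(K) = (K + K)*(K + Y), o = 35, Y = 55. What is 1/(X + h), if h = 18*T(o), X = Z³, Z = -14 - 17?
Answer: 1/83609 ≈ 1.1960e-5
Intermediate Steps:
Z = -31
T(K) = 2*K*(55 + K) (T(K) = (K + K)*(K + 55) = (2*K)*(55 + K) = 2*K*(55 + K))
X = -29791 (X = (-31)³ = -29791)
h = 113400 (h = 18*(2*35*(55 + 35)) = 18*(2*35*90) = 18*6300 = 113400)
1/(X + h) = 1/(-29791 + 113400) = 1/83609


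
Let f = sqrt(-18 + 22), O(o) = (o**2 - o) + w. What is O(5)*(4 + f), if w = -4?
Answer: 96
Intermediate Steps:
O(o) = -4 + o**2 - o (O(o) = (o**2 - o) - 4 = -4 + o**2 - o)
f = 2 (f = sqrt(4) = 2)
O(5)*(4 + f) = (-4 + 5**2 - 1*5)*(4 + 2) = (-4 + 25 - 5)*6 = 16*6 = 96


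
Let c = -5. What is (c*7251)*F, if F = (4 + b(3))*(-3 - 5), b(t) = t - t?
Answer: 1160160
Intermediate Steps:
b(t) = 0
F = -32 (F = (4 + 0)*(-3 - 5) = 4*(-8) = -32)
(c*7251)*F = -5*7251*(-32) = -36255*(-32) = 1160160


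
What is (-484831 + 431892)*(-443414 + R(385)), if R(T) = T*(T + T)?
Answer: 7780127196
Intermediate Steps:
R(T) = 2*T² (R(T) = T*(2*T) = 2*T²)
(-484831 + 431892)*(-443414 + R(385)) = (-484831 + 431892)*(-443414 + 2*385²) = -52939*(-443414 + 2*148225) = -52939*(-443414 + 296450) = -52939*(-146964) = 7780127196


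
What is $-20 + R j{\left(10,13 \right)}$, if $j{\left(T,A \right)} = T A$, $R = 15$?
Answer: $1930$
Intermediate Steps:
$j{\left(T,A \right)} = A T$
$-20 + R j{\left(10,13 \right)} = -20 + 15 \cdot 13 \cdot 10 = -20 + 15 \cdot 130 = -20 + 1950 = 1930$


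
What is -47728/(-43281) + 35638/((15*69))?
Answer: 176871862/4977315 ≈ 35.536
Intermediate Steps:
-47728/(-43281) + 35638/((15*69)) = -47728*(-1/43281) + 35638/1035 = 47728/43281 + 35638*(1/1035) = 47728/43281 + 35638/1035 = 176871862/4977315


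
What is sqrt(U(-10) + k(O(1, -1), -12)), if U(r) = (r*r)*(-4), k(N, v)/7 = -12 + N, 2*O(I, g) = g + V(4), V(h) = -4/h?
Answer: I*sqrt(491) ≈ 22.159*I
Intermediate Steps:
O(I, g) = -1/2 + g/2 (O(I, g) = (g - 4/4)/2 = (g - 4*1/4)/2 = (g - 1)/2 = (-1 + g)/2 = -1/2 + g/2)
k(N, v) = -84 + 7*N (k(N, v) = 7*(-12 + N) = -84 + 7*N)
U(r) = -4*r**2 (U(r) = r**2*(-4) = -4*r**2)
sqrt(U(-10) + k(O(1, -1), -12)) = sqrt(-4*(-10)**2 + (-84 + 7*(-1/2 + (1/2)*(-1)))) = sqrt(-4*100 + (-84 + 7*(-1/2 - 1/2))) = sqrt(-400 + (-84 + 7*(-1))) = sqrt(-400 + (-84 - 7)) = sqrt(-400 - 91) = sqrt(-491) = I*sqrt(491)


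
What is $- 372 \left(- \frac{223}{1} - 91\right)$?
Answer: $116808$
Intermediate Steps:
$- 372 \left(- \frac{223}{1} - 91\right) = - 372 \left(\left(-223\right) 1 - 91\right) = - 372 \left(-223 - 91\right) = \left(-372\right) \left(-314\right) = 116808$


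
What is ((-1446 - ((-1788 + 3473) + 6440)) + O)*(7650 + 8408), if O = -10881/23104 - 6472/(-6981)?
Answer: -12393754525732433/80644512 ≈ -1.5368e+8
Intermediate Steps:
O = 73568827/161289024 (O = -10881*1/23104 - 6472*(-1/6981) = -10881/23104 + 6472/6981 = 73568827/161289024 ≈ 0.45613)
((-1446 - ((-1788 + 3473) + 6440)) + O)*(7650 + 8408) = ((-1446 - ((-1788 + 3473) + 6440)) + 73568827/161289024)*(7650 + 8408) = ((-1446 - (1685 + 6440)) + 73568827/161289024)*16058 = ((-1446 - 1*8125) + 73568827/161289024)*16058 = ((-1446 - 8125) + 73568827/161289024)*16058 = (-9571 + 73568827/161289024)*16058 = -1543623679877/161289024*16058 = -12393754525732433/80644512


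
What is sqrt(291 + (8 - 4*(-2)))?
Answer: sqrt(307) ≈ 17.521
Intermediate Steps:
sqrt(291 + (8 - 4*(-2))) = sqrt(291 + (8 + 8)) = sqrt(291 + 16) = sqrt(307)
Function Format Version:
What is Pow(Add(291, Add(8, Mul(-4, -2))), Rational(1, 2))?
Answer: Pow(307, Rational(1, 2)) ≈ 17.521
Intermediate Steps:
Pow(Add(291, Add(8, Mul(-4, -2))), Rational(1, 2)) = Pow(Add(291, Add(8, 8)), Rational(1, 2)) = Pow(Add(291, 16), Rational(1, 2)) = Pow(307, Rational(1, 2))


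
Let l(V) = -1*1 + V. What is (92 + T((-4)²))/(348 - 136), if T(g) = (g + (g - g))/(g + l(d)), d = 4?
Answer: 441/1007 ≈ 0.43793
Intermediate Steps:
l(V) = -1 + V
T(g) = g/(3 + g) (T(g) = (g + (g - g))/(g + (-1 + 4)) = (g + 0)/(g + 3) = g/(3 + g))
(92 + T((-4)²))/(348 - 136) = (92 + (-4)²/(3 + (-4)²))/(348 - 136) = (92 + 16/(3 + 16))/212 = (92 + 16/19)*(1/212) = (1764/19)*(1/212) = 441/1007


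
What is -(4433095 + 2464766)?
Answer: -6897861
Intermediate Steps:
-(4433095 + 2464766) = -1*6897861 = -6897861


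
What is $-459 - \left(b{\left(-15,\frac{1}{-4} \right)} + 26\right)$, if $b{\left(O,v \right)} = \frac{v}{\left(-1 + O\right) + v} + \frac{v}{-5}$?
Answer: $- \frac{126117}{260} \approx -485.07$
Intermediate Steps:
$b{\left(O,v \right)} = - \frac{v}{5} + \frac{v}{-1 + O + v}$ ($b{\left(O,v \right)} = \frac{v}{-1 + O + v} + v \left(- \frac{1}{5}\right) = \frac{v}{-1 + O + v} - \frac{v}{5} = - \frac{v}{5} + \frac{v}{-1 + O + v}$)
$-459 - \left(b{\left(-15,\frac{1}{-4} \right)} + 26\right) = -459 - \left(\frac{6 - -15 - \frac{1}{-4}}{5 \left(-4\right) \left(-1 - 15 + \frac{1}{-4}\right)} + 26\right) = -459 - \left(\frac{1}{5} \left(- \frac{1}{4}\right) \frac{1}{-1 - 15 - \frac{1}{4}} \left(6 + 15 - - \frac{1}{4}\right) + 26\right) = -459 - \left(\frac{1}{5} \left(- \frac{1}{4}\right) \frac{1}{- \frac{65}{4}} \left(6 + 15 + \frac{1}{4}\right) + 26\right) = -459 - \left(\frac{1}{5} \left(- \frac{1}{4}\right) \left(- \frac{4}{65}\right) \frac{85}{4} + 26\right) = -459 - \left(\frac{17}{260} + 26\right) = -459 - \frac{6777}{260} = - \frac{126117}{260}$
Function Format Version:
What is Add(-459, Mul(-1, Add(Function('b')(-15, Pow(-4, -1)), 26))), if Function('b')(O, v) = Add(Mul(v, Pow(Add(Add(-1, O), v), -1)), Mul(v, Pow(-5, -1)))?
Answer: Rational(-126117, 260) ≈ -485.07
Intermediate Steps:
Function('b')(O, v) = Add(Mul(Rational(-1, 5), v), Mul(v, Pow(Add(-1, O, v), -1))) (Function('b')(O, v) = Add(Mul(v, Pow(Add(-1, O, v), -1)), Mul(v, Rational(-1, 5))) = Add(Mul(v, Pow(Add(-1, O, v), -1)), Mul(Rational(-1, 5), v)) = Add(Mul(Rational(-1, 5), v), Mul(v, Pow(Add(-1, O, v), -1))))
Add(-459, Mul(-1, Add(Function('b')(-15, Pow(-4, -1)), 26))) = Add(-459, Mul(-1, Add(Mul(Rational(1, 5), Pow(-4, -1), Pow(Add(-1, -15, Pow(-4, -1)), -1), Add(6, Mul(-1, -15), Mul(-1, Pow(-4, -1)))), 26))) = Add(-459, Mul(-1, Add(Mul(Rational(1, 5), Rational(-1, 4), Pow(Add(-1, -15, Rational(-1, 4)), -1), Add(6, 15, Mul(-1, Rational(-1, 4)))), 26))) = Add(-459, Mul(-1, Add(Mul(Rational(1, 5), Rational(-1, 4), Pow(Rational(-65, 4), -1), Add(6, 15, Rational(1, 4))), 26))) = Add(-459, Mul(-1, Add(Mul(Rational(1, 5), Rational(-1, 4), Rational(-4, 65), Rational(85, 4)), 26))) = Add(-459, Mul(-1, Add(Rational(17, 260), 26))) = Add(-459, Mul(-1, Rational(6777, 260))) = Add(-459, Rational(-6777, 260)) = Rational(-126117, 260)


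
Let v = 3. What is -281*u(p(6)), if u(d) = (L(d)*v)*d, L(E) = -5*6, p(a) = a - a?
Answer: 0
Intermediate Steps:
p(a) = 0
L(E) = -30
u(d) = -90*d (u(d) = (-30*3)*d = -90*d)
-281*u(p(6)) = -(-25290)*0 = -281*0 = 0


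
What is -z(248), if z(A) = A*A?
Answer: -61504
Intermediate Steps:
z(A) = A²
-z(248) = -1*248² = -1*61504 = -61504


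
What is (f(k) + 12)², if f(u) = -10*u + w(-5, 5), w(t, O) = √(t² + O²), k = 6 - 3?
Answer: 374 - 180*√2 ≈ 119.44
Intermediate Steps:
k = 3
w(t, O) = √(O² + t²)
f(u) = -10*u + 5*√2 (f(u) = -10*u + √(5² + (-5)²) = -10*u + √(25 + 25) = -10*u + √50 = -10*u + 5*√2)
(f(k) + 12)² = ((-10*3 + 5*√2) + 12)² = ((-30 + 5*√2) + 12)² = (-18 + 5*√2)²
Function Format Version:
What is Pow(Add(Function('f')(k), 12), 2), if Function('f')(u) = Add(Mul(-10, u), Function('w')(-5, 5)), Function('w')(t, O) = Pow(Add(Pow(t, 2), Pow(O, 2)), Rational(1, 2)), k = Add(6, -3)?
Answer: Add(374, Mul(-180, Pow(2, Rational(1, 2)))) ≈ 119.44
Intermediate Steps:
k = 3
Function('w')(t, O) = Pow(Add(Pow(O, 2), Pow(t, 2)), Rational(1, 2))
Function('f')(u) = Add(Mul(-10, u), Mul(5, Pow(2, Rational(1, 2)))) (Function('f')(u) = Add(Mul(-10, u), Pow(Add(Pow(5, 2), Pow(-5, 2)), Rational(1, 2))) = Add(Mul(-10, u), Pow(Add(25, 25), Rational(1, 2))) = Add(Mul(-10, u), Pow(50, Rational(1, 2))) = Add(Mul(-10, u), Mul(5, Pow(2, Rational(1, 2)))))
Pow(Add(Function('f')(k), 12), 2) = Pow(Add(Add(Mul(-10, 3), Mul(5, Pow(2, Rational(1, 2)))), 12), 2) = Pow(Add(Add(-30, Mul(5, Pow(2, Rational(1, 2)))), 12), 2) = Pow(Add(-18, Mul(5, Pow(2, Rational(1, 2)))), 2)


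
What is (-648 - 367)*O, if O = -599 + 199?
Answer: 406000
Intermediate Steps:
O = -400
(-648 - 367)*O = (-648 - 367)*(-400) = -1015*(-400) = 406000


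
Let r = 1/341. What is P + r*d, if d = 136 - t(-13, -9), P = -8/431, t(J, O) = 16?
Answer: 48992/146971 ≈ 0.33334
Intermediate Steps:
r = 1/341 ≈ 0.0029326
P = -8/431 (P = -8*1/431 = -8/431 ≈ -0.018561)
d = 120 (d = 136 - 1*16 = 136 - 16 = 120)
P + r*d = -8/431 + (1/341)*120 = -8/431 + 120/341 = 48992/146971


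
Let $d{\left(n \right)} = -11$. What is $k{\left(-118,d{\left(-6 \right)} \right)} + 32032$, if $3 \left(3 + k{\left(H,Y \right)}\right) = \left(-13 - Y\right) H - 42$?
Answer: $\frac{96281}{3} \approx 32094.0$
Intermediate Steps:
$k{\left(H,Y \right)} = -17 + \frac{H \left(-13 - Y\right)}{3}$ ($k{\left(H,Y \right)} = -3 + \frac{\left(-13 - Y\right) H - 42}{3} = -3 + \frac{H \left(-13 - Y\right) - 42}{3} = -3 + \frac{-42 + H \left(-13 - Y\right)}{3} = -3 + \left(-14 + \frac{H \left(-13 - Y\right)}{3}\right) = -17 + \frac{H \left(-13 - Y\right)}{3}$)
$k{\left(-118,d{\left(-6 \right)} \right)} + 32032 = \left(-17 - - \frac{1534}{3} - \left(- \frac{118}{3}\right) \left(-11\right)\right) + 32032 = \left(-17 + \frac{1534}{3} - \frac{1298}{3}\right) + 32032 = \frac{185}{3} + 32032 = \frac{96281}{3}$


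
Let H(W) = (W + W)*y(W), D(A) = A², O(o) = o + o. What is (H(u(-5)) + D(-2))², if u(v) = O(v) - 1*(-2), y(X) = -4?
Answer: 4624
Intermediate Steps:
O(o) = 2*o
u(v) = 2 + 2*v (u(v) = 2*v - 1*(-2) = 2*v + 2 = 2 + 2*v)
H(W) = -8*W (H(W) = (W + W)*(-4) = (2*W)*(-4) = -8*W)
(H(u(-5)) + D(-2))² = (-8*(2 + 2*(-5)) + (-2)²)² = (-8*(2 - 10) + 4)² = (-8*(-8) + 4)² = (64 + 4)² = 68² = 4624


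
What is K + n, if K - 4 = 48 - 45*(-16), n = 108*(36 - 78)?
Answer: -3764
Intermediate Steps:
n = -4536 (n = 108*(-42) = -4536)
K = 772 (K = 4 + (48 - 45*(-16)) = 4 + (48 + 720) = 4 + 768 = 772)
K + n = 772 - 4536 = -3764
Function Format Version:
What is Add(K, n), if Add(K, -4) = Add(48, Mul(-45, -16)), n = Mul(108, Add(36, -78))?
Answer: -3764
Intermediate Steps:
n = -4536 (n = Mul(108, -42) = -4536)
K = 772 (K = Add(4, Add(48, Mul(-45, -16))) = Add(4, Add(48, 720)) = Add(4, 768) = 772)
Add(K, n) = Add(772, -4536) = -3764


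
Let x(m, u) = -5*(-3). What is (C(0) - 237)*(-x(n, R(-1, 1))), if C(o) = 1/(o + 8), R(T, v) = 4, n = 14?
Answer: 28425/8 ≈ 3553.1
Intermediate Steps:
x(m, u) = 15
C(o) = 1/(8 + o)
(C(0) - 237)*(-x(n, R(-1, 1))) = (1/(8 + 0) - 237)*(-1*15) = (1/8 - 237)*(-15) = -1895/8*(-15) = 28425/8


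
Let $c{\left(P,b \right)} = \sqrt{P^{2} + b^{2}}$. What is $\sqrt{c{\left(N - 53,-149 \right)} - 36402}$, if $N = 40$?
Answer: $\sqrt{-36402 + \sqrt{22370}} \approx 190.4 i$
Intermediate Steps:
$\sqrt{c{\left(N - 53,-149 \right)} - 36402} = \sqrt{\sqrt{\left(40 - 53\right)^{2} + \left(-149\right)^{2}} - 36402} = \sqrt{\sqrt{\left(40 - 53\right)^{2} + 22201} - 36402} = \sqrt{\sqrt{\left(-13\right)^{2} + 22201} - 36402} = \sqrt{\sqrt{169 + 22201} - 36402} = \sqrt{\sqrt{22370} - 36402} = \sqrt{-36402 + \sqrt{22370}}$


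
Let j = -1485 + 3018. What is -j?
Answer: -1533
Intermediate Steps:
j = 1533
-j = -1*1533 = -1533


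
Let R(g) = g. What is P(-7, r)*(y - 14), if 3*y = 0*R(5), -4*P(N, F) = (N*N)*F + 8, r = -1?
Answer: -287/2 ≈ -143.50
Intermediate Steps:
P(N, F) = -2 - F*N²/4 (P(N, F) = -((N*N)*F + 8)/4 = -(N²*F + 8)/4 = -(F*N² + 8)/4 = -(8 + F*N²)/4 = -2 - F*N²/4)
y = 0 (y = (0*5)/3 = (⅓)*0 = 0)
P(-7, r)*(y - 14) = (-2 - ¼*(-1)*(-7)²)*(0 - 14) = (-2 - ¼*(-1)*49)*(-14) = (-2 + 49/4)*(-14) = (41/4)*(-14) = -287/2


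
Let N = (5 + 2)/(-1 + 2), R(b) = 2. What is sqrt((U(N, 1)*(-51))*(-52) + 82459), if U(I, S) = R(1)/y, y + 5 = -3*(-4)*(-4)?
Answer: sqrt(231346219)/53 ≈ 286.98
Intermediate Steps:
N = 7 (N = 7/1 = 7*1 = 7)
y = -53 (y = -5 - 3*(-4)*(-4) = -5 + 12*(-4) = -5 - 48 = -53)
U(I, S) = -2/53 (U(I, S) = 2/(-53) = 2*(-1/53) = -2/53)
sqrt((U(N, 1)*(-51))*(-52) + 82459) = sqrt(-2/53*(-51)*(-52) + 82459) = sqrt((102/53)*(-52) + 82459) = sqrt(-5304/53 + 82459) = sqrt(4365023/53) = sqrt(231346219)/53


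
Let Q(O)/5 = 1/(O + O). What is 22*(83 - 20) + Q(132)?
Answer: 365909/264 ≈ 1386.0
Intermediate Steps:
Q(O) = 5/(2*O) (Q(O) = 5/(O + O) = 5/((2*O)) = 5*(1/(2*O)) = 5/(2*O))
22*(83 - 20) + Q(132) = 22*(83 - 20) + (5/2)/132 = 22*63 + (5/2)*(1/132) = 1386 + 5/264 = 365909/264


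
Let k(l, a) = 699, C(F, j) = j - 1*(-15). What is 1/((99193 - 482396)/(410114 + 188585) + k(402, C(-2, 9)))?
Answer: 598699/418107398 ≈ 0.0014319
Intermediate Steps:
C(F, j) = 15 + j (C(F, j) = j + 15 = 15 + j)
1/((99193 - 482396)/(410114 + 188585) + k(402, C(-2, 9))) = 1/((99193 - 482396)/(410114 + 188585) + 699) = 1/(-383203/598699 + 699) = 1/(418107398/598699) = 598699/418107398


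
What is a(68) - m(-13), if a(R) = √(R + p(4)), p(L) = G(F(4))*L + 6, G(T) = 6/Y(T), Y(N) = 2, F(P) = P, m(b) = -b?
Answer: -13 + √86 ≈ -3.7264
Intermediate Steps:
G(T) = 3 (G(T) = 6/2 = 6*(½) = 3)
p(L) = 6 + 3*L (p(L) = 3*L + 6 = 6 + 3*L)
a(R) = √(18 + R) (a(R) = √(R + (6 + 3*4)) = √(R + (6 + 12)) = √(R + 18) = √(18 + R))
a(68) - m(-13) = √(18 + 68) - (-1)*(-13) = √86 - 1*13 = √86 - 13 = -13 + √86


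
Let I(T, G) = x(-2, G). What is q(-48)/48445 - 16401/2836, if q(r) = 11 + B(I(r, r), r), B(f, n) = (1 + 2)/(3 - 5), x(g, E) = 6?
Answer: -794519503/137390020 ≈ -5.7830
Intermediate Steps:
I(T, G) = 6
B(f, n) = -3/2 (B(f, n) = 3/(-2) = 3*(-½) = -3/2)
q(r) = 19/2 (q(r) = 11 - 3/2 = 19/2)
q(-48)/48445 - 16401/2836 = (19/2)/48445 - 16401/2836 = (19/2)*(1/48445) - 16401*1/2836 = 19/96890 - 16401/2836 = -794519503/137390020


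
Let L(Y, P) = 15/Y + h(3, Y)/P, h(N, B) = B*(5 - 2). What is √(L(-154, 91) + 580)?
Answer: √2303903602/2002 ≈ 23.976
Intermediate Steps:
h(N, B) = 3*B (h(N, B) = B*3 = 3*B)
L(Y, P) = 15/Y + 3*Y/P (L(Y, P) = 15/Y + (3*Y)/P = 15/Y + 3*Y/P)
√(L(-154, 91) + 580) = √((15/(-154) + 3*(-154)/91) + 580) = √((15*(-1/154) + 3*(-154)*(1/91)) + 580) = √((-15/154 - 66/13) + 580) = √(-10359/2002 + 580) = √(1150801/2002) = √2303903602/2002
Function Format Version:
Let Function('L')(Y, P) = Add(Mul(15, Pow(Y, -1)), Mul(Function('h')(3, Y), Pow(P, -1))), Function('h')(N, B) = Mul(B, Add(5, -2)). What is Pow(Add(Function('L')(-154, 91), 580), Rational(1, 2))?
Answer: Mul(Rational(1, 2002), Pow(2303903602, Rational(1, 2))) ≈ 23.976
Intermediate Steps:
Function('h')(N, B) = Mul(3, B) (Function('h')(N, B) = Mul(B, 3) = Mul(3, B))
Function('L')(Y, P) = Add(Mul(15, Pow(Y, -1)), Mul(3, Y, Pow(P, -1))) (Function('L')(Y, P) = Add(Mul(15, Pow(Y, -1)), Mul(Mul(3, Y), Pow(P, -1))) = Add(Mul(15, Pow(Y, -1)), Mul(3, Y, Pow(P, -1))))
Pow(Add(Function('L')(-154, 91), 580), Rational(1, 2)) = Pow(Add(Add(Mul(15, Pow(-154, -1)), Mul(3, -154, Pow(91, -1))), 580), Rational(1, 2)) = Pow(Add(Add(Mul(15, Rational(-1, 154)), Mul(3, -154, Rational(1, 91))), 580), Rational(1, 2)) = Pow(Add(Add(Rational(-15, 154), Rational(-66, 13)), 580), Rational(1, 2)) = Pow(Add(Rational(-10359, 2002), 580), Rational(1, 2)) = Pow(Rational(1150801, 2002), Rational(1, 2)) = Mul(Rational(1, 2002), Pow(2303903602, Rational(1, 2)))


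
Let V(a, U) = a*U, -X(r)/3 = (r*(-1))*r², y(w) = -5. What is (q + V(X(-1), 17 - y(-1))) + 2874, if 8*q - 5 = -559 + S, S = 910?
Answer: 5705/2 ≈ 2852.5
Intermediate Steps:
X(r) = 3*r³ (X(r) = -3*r*(-1)*r² = -3*(-r)*r² = -(-3)*r³ = 3*r³)
q = 89/2 (q = 5/8 + (-559 + 910)/8 = 5/8 + (⅛)*351 = 5/8 + 351/8 = 89/2 ≈ 44.500)
V(a, U) = U*a
(q + V(X(-1), 17 - y(-1))) + 2874 = (89/2 + (17 - 1*(-5))*(3*(-1)³)) + 2874 = (89/2 + (17 + 5)*(3*(-1))) + 2874 = (89/2 + 22*(-3)) + 2874 = (89/2 - 66) + 2874 = -43/2 + 2874 = 5705/2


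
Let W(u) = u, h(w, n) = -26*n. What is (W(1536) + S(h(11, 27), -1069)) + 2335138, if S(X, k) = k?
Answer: 2335605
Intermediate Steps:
(W(1536) + S(h(11, 27), -1069)) + 2335138 = (1536 - 1069) + 2335138 = 467 + 2335138 = 2335605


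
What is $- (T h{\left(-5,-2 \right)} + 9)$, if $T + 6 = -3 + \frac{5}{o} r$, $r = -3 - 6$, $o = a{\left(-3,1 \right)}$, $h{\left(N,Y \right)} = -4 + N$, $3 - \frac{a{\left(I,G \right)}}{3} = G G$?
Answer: $- \frac{315}{2} \approx -157.5$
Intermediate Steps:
$a{\left(I,G \right)} = 9 - 3 G^{2}$ ($a{\left(I,G \right)} = 9 - 3 G G = 9 - 3 G^{2}$)
$o = 6$ ($o = 9 - 3 \cdot 1^{2} = 9 - 3 = 6$)
$r = -9$ ($r = -3 - 6 = -9$)
$T = - \frac{33}{2}$ ($T = -6 + \left(-3 + \frac{5}{6} \left(-9\right)\right) = -6 - \frac{21}{2} = - \frac{33}{2} \approx -16.5$)
$- (T h{\left(-5,-2 \right)} + 9) = - (- \frac{33 \left(-4 - 5\right)}{2} + 9) = - (\left(- \frac{33}{2}\right) \left(-9\right) + 9) = - (\frac{297}{2} + 9) = \left(-1\right) \frac{315}{2} = - \frac{315}{2}$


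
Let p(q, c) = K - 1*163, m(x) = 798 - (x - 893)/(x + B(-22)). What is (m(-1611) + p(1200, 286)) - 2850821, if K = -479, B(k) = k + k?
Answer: -4717853079/1655 ≈ -2.8507e+6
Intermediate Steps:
B(k) = 2*k
m(x) = 798 - (-893 + x)/(-44 + x) (m(x) = 798 - (x - 893)/(x + 2*(-22)) = 798 - (-893 + x)/(x - 44) = 798 - (-893 + x)/(-44 + x))
p(q, c) = -642 (p(q, c) = -479 - 1*163 = -479 - 163 = -642)
(m(-1611) + p(1200, 286)) - 2850821 = ((-34219 + 797*(-1611))/(-44 - 1611) - 642) - 2850821 = ((-34219 - 1283967)/(-1655) - 642) - 2850821 = (-1/1655*(-1318186) - 642) - 2850821 = (1318186/1655 - 642) - 2850821 = 255676/1655 - 2850821 = -4717853079/1655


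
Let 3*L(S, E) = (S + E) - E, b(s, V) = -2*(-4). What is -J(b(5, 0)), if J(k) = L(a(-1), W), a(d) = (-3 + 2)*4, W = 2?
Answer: 4/3 ≈ 1.3333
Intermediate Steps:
b(s, V) = 8
a(d) = -4 (a(d) = -1*4 = -4)
L(S, E) = S/3 (L(S, E) = ((S + E) - E)/3 = ((E + S) - E)/3 = S/3)
J(k) = -4/3 (J(k) = (1/3)*(-4) = -4/3)
-J(b(5, 0)) = -1*(-4/3) = 4/3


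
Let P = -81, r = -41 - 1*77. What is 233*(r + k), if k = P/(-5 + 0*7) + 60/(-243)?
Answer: -9629657/405 ≈ -23777.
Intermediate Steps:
r = -118 (r = -41 - 77 = -118)
k = 6461/405 (k = -81/(-5 + 0*7) + 60/(-243) = -81/(-5 + 0) + 60*(-1/243) = -81/(-5) - 20/81 = -81*(-⅕) - 20/81 = 81/5 - 20/81 = 6461/405 ≈ 15.953)
233*(r + k) = 233*(-118 + 6461/405) = 233*(-41329/405) = -9629657/405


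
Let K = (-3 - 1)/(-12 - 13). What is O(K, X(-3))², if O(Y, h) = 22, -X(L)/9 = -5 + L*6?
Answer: 484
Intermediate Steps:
X(L) = 45 - 54*L (X(L) = -9*(-5 + L*6) = -9*(-5 + 6*L) = 45 - 54*L)
K = 4/25 (K = -4/(-25) = -4*(-1/25) = 4/25 ≈ 0.16000)
O(K, X(-3))² = 22² = 484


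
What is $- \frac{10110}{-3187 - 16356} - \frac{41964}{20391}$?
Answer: $- \frac{204649814}{132833771} \approx -1.5406$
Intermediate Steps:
$- \frac{10110}{-3187 - 16356} - \frac{41964}{20391} = - \frac{10110}{-19543} - \frac{13988}{6797} = \left(-10110\right) \left(- \frac{1}{19543}\right) - \frac{13988}{6797} = \frac{10110}{19543} - \frac{13988}{6797} = - \frac{204649814}{132833771}$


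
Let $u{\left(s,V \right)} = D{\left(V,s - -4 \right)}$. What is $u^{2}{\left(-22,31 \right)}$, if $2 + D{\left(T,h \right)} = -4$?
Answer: $36$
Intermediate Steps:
$D{\left(T,h \right)} = -6$ ($D{\left(T,h \right)} = -2 - 4 = -6$)
$u{\left(s,V \right)} = -6$
$u^{2}{\left(-22,31 \right)} = \left(-6\right)^{2} = 36$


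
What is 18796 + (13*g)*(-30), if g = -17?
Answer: 25426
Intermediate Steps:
18796 + (13*g)*(-30) = 18796 + (13*(-17))*(-30) = 18796 - 221*(-30) = 18796 + 6630 = 25426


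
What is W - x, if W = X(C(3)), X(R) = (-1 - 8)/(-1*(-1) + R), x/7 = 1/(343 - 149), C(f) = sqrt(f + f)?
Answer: 1711/970 - 9*sqrt(6)/5 ≈ -2.6452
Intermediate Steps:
C(f) = sqrt(2)*sqrt(f) (C(f) = sqrt(2*f) = sqrt(2)*sqrt(f))
x = 7/194 (x = 7/(343 - 149) = 7/194 ≈ 0.036082)
X(R) = -9/(1 + R)
W = -9/(1 + sqrt(6)) (W = -9/(1 + sqrt(2)*sqrt(3)) = -9/(1 + sqrt(6)) ≈ -2.6091)
W - x = (9/5 - 9*sqrt(6)/5) - 1*7/194 = (9/5 - 9*sqrt(6)/5) - 7/194 = 1711/970 - 9*sqrt(6)/5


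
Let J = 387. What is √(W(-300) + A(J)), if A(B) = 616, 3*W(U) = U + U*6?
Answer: 2*I*√21 ≈ 9.1651*I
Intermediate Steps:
W(U) = 7*U/3 (W(U) = (U + U*6)/3 = (U + 6*U)/3 = (7*U)/3 = 7*U/3)
√(W(-300) + A(J)) = √((7/3)*(-300) + 616) = √(-700 + 616) = √(-84) = 2*I*√21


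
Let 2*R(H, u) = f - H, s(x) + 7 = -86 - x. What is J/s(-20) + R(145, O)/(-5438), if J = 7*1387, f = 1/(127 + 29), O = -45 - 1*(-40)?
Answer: -225632629/1696656 ≈ -132.99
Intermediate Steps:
O = -5 (O = -45 + 40 = -5)
s(x) = -93 - x (s(x) = -7 + (-86 - x) = -93 - x)
f = 1/156 ≈ 0.0064103
R(H, u) = 1/312 - H/2 (R(H, u) = (1/156 - H)/2 = 1/312 - H/2)
J = 9709
J/s(-20) + R(145, O)/(-5438) = 9709/(-93 - 1*(-20)) + (1/312 - 1/2*145)/(-5438) = 9709/(-93 + 20) + (1/312 - 145/2)*(-1/5438) = 9709/(-73) - 22619/312*(-1/5438) = 9709*(-1/73) + 22619/1696656 = -133 + 22619/1696656 = -225632629/1696656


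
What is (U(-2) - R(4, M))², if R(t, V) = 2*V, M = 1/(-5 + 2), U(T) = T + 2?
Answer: 4/9 ≈ 0.44444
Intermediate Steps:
U(T) = 2 + T
M = -⅓ (M = 1/(-3) = -⅓ ≈ -0.33333)
(U(-2) - R(4, M))² = ((2 - 2) - 2*(-1)/3)² = (0 - 1*(-⅔))² = (0 + ⅔)² = (⅔)² = 4/9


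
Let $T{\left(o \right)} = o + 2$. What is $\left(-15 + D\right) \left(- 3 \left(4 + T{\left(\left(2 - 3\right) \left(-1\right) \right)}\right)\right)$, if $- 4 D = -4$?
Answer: $294$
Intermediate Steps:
$T{\left(o \right)} = 2 + o$
$D = 1$ ($D = \left(- \frac{1}{4}\right) \left(-4\right) = 1$)
$\left(-15 + D\right) \left(- 3 \left(4 + T{\left(\left(2 - 3\right) \left(-1\right) \right)}\right)\right) = \left(-15 + 1\right) \left(- 3 \left(4 + \left(2 + \left(2 - 3\right) \left(-1\right)\right)\right)\right) = - 14 \left(- 3 \left(4 + \left(2 - -1\right)\right)\right) = - 14 \left(- 3 \left(4 + \left(2 + 1\right)\right)\right) = - 14 \left(- 3 \left(4 + 3\right)\right) = - 14 \left(\left(-3\right) 7\right) = \left(-14\right) \left(-21\right) = 294$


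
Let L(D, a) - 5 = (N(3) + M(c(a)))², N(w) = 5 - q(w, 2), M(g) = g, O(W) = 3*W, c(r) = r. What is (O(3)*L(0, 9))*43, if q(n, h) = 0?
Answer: 77787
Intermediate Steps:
N(w) = 5 (N(w) = 5 - 1*0 = 5 + 0 = 5)
L(D, a) = 5 + (5 + a)²
(O(3)*L(0, 9))*43 = ((3*3)*(5 + (5 + 9)²))*43 = (9*(5 + 14²))*43 = (9*(5 + 196))*43 = (9*201)*43 = 1809*43 = 77787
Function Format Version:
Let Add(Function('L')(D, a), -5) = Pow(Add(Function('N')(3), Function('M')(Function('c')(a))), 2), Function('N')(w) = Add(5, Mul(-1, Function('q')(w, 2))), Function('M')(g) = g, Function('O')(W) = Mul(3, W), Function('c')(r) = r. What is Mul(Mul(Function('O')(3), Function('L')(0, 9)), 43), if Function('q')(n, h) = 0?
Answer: 77787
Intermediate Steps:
Function('N')(w) = 5 (Function('N')(w) = Add(5, Mul(-1, 0)) = Add(5, 0) = 5)
Function('L')(D, a) = Add(5, Pow(Add(5, a), 2))
Mul(Mul(Function('O')(3), Function('L')(0, 9)), 43) = Mul(Mul(Mul(3, 3), Add(5, Pow(Add(5, 9), 2))), 43) = Mul(Mul(9, Add(5, Pow(14, 2))), 43) = Mul(Mul(9, Add(5, 196)), 43) = Mul(Mul(9, 201), 43) = Mul(1809, 43) = 77787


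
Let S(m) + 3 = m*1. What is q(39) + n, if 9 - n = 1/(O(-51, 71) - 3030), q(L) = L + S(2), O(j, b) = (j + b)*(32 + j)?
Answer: 160271/3410 ≈ 47.000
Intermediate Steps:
O(j, b) = (32 + j)*(b + j) (O(j, b) = (b + j)*(32 + j) = (32 + j)*(b + j))
S(m) = -3 + m (S(m) = -3 + m*1 = -3 + m)
q(L) = -1 + L (q(L) = L + (-3 + 2) = L - 1 = -1 + L)
n = 30691/3410 (n = 9 - 1/(((-51)² + 32*71 + 32*(-51) + 71*(-51)) - 3030) = 9 - 1/((2601 + 2272 - 1632 - 3621) - 3030) = 9 - 1/(-380 - 3030) = 9 - 1/(-3410) = 9 - 1*(-1/3410) = 9 + 1/3410 = 30691/3410 ≈ 9.0003)
q(39) + n = (-1 + 39) + 30691/3410 = 38 + 30691/3410 = 160271/3410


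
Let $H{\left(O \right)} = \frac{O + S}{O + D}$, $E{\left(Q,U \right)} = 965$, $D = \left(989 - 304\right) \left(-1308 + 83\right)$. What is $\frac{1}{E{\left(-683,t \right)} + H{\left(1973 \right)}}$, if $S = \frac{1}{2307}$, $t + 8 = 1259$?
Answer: $\frac{60353427}{58240914814} \approx 0.0010363$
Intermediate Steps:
$t = 1251$ ($t = -8 + 1259 = 1251$)
$D = -839125$ ($D = 685 \left(-1225\right) = -839125$)
$S = \frac{1}{2307} \approx 0.00043346$
$H{\left(O \right)} = \frac{\frac{1}{2307} + O}{-839125 + O}$ ($H{\left(O \right)} = \frac{O + \frac{1}{2307}}{O - 839125} = \frac{\frac{1}{2307} + O}{-839125 + O}$)
$\frac{1}{E{\left(-683,t \right)} + H{\left(1973 \right)}} = \frac{1}{965 + \frac{\frac{1}{2307} + 1973}{-839125 + 1973}} = \frac{1}{965 + \frac{1}{-837152} \cdot \frac{4551712}{2307}} = \frac{1}{965 - \frac{142241}{60353427}} = \frac{1}{\frac{58240914814}{60353427}} = \frac{60353427}{58240914814}$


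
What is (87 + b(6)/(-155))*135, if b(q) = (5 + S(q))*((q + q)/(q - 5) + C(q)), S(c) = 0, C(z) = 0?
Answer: 362475/31 ≈ 11693.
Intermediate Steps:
b(q) = 10*q/(-5 + q) (b(q) = (5 + 0)*((q + q)/(q - 5) + 0) = 5*((2*q)/(-5 + q) + 0) = 5*(2*q/(-5 + q) + 0) = 5*(2*q/(-5 + q)) = 10*q/(-5 + q))
(87 + b(6)/(-155))*135 = (87 + (10*6/(-5 + 6))/(-155))*135 = (87 + (10*6/1)*(-1/155))*135 = (87 + (10*6*1)*(-1/155))*135 = (87 + 60*(-1/155))*135 = (87 - 12/31)*135 = (2685/31)*135 = 362475/31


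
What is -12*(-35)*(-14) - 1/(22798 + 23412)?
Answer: -271714801/46210 ≈ -5880.0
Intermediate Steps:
-12*(-35)*(-14) - 1/(22798 + 23412) = 420*(-14) - 1/46210 = -5880 - 1*1/46210 = -5880 - 1/46210 = -271714801/46210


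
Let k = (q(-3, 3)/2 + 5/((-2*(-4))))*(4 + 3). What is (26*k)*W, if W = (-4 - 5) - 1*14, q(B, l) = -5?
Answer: 31395/4 ≈ 7848.8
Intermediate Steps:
W = -23 (W = -9 - 14 = -23)
k = -105/8 (k = (-5/2 + 5/((-2*(-4))))*(4 + 3) = (-5*½ + 5/8)*7 = (-5/2 + 5*(⅛))*7 = (-5/2 + 5/8)*7 = -15/8*7 = -105/8 ≈ -13.125)
(26*k)*W = (26*(-105/8))*(-23) = -1365/4*(-23) = 31395/4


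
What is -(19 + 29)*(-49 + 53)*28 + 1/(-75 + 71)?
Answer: -21505/4 ≈ -5376.3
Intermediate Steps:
-(19 + 29)*(-49 + 53)*28 + 1/(-75 + 71) = -48*4*28 + 1/(-4) = -1*192*28 - ¼ = -192*28 - ¼ = -5376 - ¼ = -21505/4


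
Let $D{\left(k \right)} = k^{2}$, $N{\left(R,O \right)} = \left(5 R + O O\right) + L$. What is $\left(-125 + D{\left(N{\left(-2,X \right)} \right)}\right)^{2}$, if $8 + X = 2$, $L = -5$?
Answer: $99856$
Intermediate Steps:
$X = -6$ ($X = -8 + 2 = -6$)
$N{\left(R,O \right)} = -5 + O^{2} + 5 R$ ($N{\left(R,O \right)} = \left(5 R + O O\right) - 5 = \left(5 R + O^{2}\right) - 5 = \left(O^{2} + 5 R\right) - 5 = -5 + O^{2} + 5 R$)
$\left(-125 + D{\left(N{\left(-2,X \right)} \right)}\right)^{2} = \left(-125 + \left(-5 + \left(-6\right)^{2} + 5 \left(-2\right)\right)^{2}\right)^{2} = \left(-125 + \left(-5 + 36 - 10\right)^{2}\right)^{2} = \left(-125 + 21^{2}\right)^{2} = \left(-125 + 441\right)^{2} = 316^{2} = 99856$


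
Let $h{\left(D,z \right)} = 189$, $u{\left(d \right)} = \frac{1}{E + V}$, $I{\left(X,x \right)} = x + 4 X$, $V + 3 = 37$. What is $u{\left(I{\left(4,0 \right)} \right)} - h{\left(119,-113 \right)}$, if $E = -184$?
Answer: $- \frac{28351}{150} \approx -189.01$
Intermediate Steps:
$V = 34$ ($V = -3 + 37 = 34$)
$u{\left(d \right)} = - \frac{1}{150}$ ($u{\left(d \right)} = \frac{1}{-184 + 34} = \frac{1}{-150} = - \frac{1}{150}$)
$u{\left(I{\left(4,0 \right)} \right)} - h{\left(119,-113 \right)} = - \frac{1}{150} - 189 = - \frac{28351}{150}$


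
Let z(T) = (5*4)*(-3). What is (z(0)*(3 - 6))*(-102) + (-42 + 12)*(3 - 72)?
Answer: -16290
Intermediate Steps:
z(T) = -60 (z(T) = 20*(-3) = -60)
(z(0)*(3 - 6))*(-102) + (-42 + 12)*(3 - 72) = -60*(3 - 6)*(-102) + (-42 + 12)*(3 - 72) = -60*(-3)*(-102) - 30*(-69) = 180*(-102) + 2070 = -18360 + 2070 = -16290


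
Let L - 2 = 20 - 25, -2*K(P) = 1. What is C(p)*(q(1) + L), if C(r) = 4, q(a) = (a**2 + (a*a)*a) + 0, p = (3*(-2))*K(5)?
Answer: -4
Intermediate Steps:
K(P) = -1/2 (K(P) = -1/2*1 = -1/2)
p = 3 (p = (3*(-2))*(-1/2) = -6*(-1/2) = 3)
q(a) = a**2 + a**3 (q(a) = (a**2 + a**2*a) + 0 = (a**2 + a**3) + 0 = a**2 + a**3)
L = -3 (L = 2 + (20 - 25) = 2 - 5 = -3)
C(p)*(q(1) + L) = 4*(1**2*(1 + 1) - 3) = 4*(1*2 - 3) = 4*(2 - 3) = 4*(-1) = -4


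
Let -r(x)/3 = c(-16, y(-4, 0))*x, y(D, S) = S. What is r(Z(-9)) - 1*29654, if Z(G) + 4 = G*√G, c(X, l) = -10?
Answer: -29774 - 810*I ≈ -29774.0 - 810.0*I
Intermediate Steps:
Z(G) = -4 + G^(3/2) (Z(G) = -4 + G*√G = -4 + G^(3/2))
r(x) = 30*x (r(x) = -(-30)*x = 30*x)
r(Z(-9)) - 1*29654 = 30*(-4 + (-9)^(3/2)) - 1*29654 = 30*(-4 - 27*I) - 29654 = (-120 - 810*I) - 29654 = -29774 - 810*I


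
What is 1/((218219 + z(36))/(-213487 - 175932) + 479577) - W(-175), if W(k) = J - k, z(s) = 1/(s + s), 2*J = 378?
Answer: -4894505873034620/13446444783167 ≈ -364.00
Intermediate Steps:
J = 189 (J = (½)*378 = 189)
z(s) = 1/(2*s)
W(k) = 189 - k
1/((218219 + z(36))/(-213487 - 175932) + 479577) - W(-175) = 1/((218219 + (½)/36)/(-213487 - 175932) + 479577) - (189 - 1*(-175)) = 1/((218219 + (½)*(1/36))/(-389419) + 479577) - (189 + 175) = 1/((218219 + 1/72)*(-1/389419) + 479577) - 1*364 = 1/((15711769/72)*(-1/389419) + 479577) - 364 = 1/(-15711769/28038168 + 479577) - 364 = 1/(13446444783167/28038168) - 364 = 28038168/13446444783167 - 364 = -4894505873034620/13446444783167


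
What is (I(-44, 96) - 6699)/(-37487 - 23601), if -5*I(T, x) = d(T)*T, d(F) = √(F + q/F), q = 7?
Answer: 6699/61088 - I*√21373/152720 ≈ 0.10966 - 0.00095727*I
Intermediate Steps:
d(F) = √(F + 7/F)
I(T, x) = -T*√(T + 7/T)/5 (I(T, x) = -√(T + 7/T)*T/5 = -T*√(T + 7/T)/5)
(I(-44, 96) - 6699)/(-37487 - 23601) = (-⅕*(-44)*√(-44 + 7/(-44)) - 6699)/(-37487 - 23601) = (-⅕*(-44)*√(-44 + 7*(-1/44)) - 6699)/(-61088) = (-⅕*(-44)*√(-44 - 7/44) - 6699)*(-1/61088) = (-⅕*(-44)*√(-1943/44) - 6699)*(-1/61088) = (-⅕*(-44)*I*√21373/22 - 6699)*(-1/61088) = (2*I*√21373/5 - 6699)*(-1/61088) = (-6699 + 2*I*√21373/5)*(-1/61088) = 6699/61088 - I*√21373/152720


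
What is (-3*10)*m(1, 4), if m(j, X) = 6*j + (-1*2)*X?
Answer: 60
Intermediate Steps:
m(j, X) = -2*X + 6*j (m(j, X) = 6*j - 2*X = -2*X + 6*j)
(-3*10)*m(1, 4) = (-3*10)*(-2*4 + 6*1) = -30*(-8 + 6) = -30*(-2) = 60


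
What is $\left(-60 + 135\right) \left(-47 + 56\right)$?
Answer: $675$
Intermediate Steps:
$\left(-60 + 135\right) \left(-47 + 56\right) = 75 \cdot 9 = 675$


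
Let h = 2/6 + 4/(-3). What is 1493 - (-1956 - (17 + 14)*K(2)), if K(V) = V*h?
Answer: 3387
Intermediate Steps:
h = -1 (h = 2*(⅙) + 4*(-⅓) = ⅓ - 4/3 = -1)
K(V) = -V (K(V) = V*(-1) = -V)
1493 - (-1956 - (17 + 14)*K(2)) = 1493 - (-1956 - (17 + 14)*(-1*2)) = 1493 - (-1956 - 31*(-2)) = 1493 - (-1956 - 1*(-62)) = 1493 - (-1956 + 62) = 1493 - 1*(-1894) = 1493 + 1894 = 3387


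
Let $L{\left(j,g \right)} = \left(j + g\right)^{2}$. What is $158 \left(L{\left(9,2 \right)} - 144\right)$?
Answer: $-3634$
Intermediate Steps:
$L{\left(j,g \right)} = \left(g + j\right)^{2}$
$158 \left(L{\left(9,2 \right)} - 144\right) = 158 \left(\left(2 + 9\right)^{2} - 144\right) = 158 \left(11^{2} - 144\right) = 158 \left(121 - 144\right) = 158 \left(-23\right) = -3634$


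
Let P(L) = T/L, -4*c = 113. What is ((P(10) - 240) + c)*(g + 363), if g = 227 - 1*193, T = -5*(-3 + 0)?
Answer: -423599/4 ≈ -1.0590e+5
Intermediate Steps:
c = -113/4 (c = -¼*113 = -113/4 ≈ -28.250)
T = 15 (T = -5*(-3) = 15)
P(L) = 15/L
g = 34 (g = 227 - 193 = 34)
((P(10) - 240) + c)*(g + 363) = ((15/10 - 240) - 113/4)*(34 + 363) = ((15*(⅒) - 240) - 113/4)*397 = ((3/2 - 240) - 113/4)*397 = (-477/2 - 113/4)*397 = -1067/4*397 = -423599/4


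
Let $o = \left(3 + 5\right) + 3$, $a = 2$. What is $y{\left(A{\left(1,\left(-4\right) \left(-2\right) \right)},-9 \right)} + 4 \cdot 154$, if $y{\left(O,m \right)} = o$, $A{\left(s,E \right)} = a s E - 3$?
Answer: $627$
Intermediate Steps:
$A{\left(s,E \right)} = -3 + 2 E s$ ($A{\left(s,E \right)} = 2 s E - 3 = 2 E s - 3 = -3 + 2 E s$)
$o = 11$ ($o = 8 + 3 = 11$)
$y{\left(O,m \right)} = 11$
$y{\left(A{\left(1,\left(-4\right) \left(-2\right) \right)},-9 \right)} + 4 \cdot 154 = 11 + 4 \cdot 154 = 11 + 616 = 627$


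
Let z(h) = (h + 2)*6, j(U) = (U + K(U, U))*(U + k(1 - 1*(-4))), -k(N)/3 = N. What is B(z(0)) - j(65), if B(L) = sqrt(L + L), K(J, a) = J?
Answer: -6500 + 2*sqrt(6) ≈ -6495.1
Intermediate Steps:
k(N) = -3*N
j(U) = 2*U*(-15 + U) (j(U) = (U + U)*(U - 3*(1 - 1*(-4))) = (2*U)*(U - 3*(1 + 4)) = (2*U)*(U - 3*5) = (2*U)*(U - 15) = (2*U)*(-15 + U) = 2*U*(-15 + U))
z(h) = 12 + 6*h (z(h) = (2 + h)*6 = 12 + 6*h)
B(L) = sqrt(2)*sqrt(L) (B(L) = sqrt(2*L) = sqrt(2)*sqrt(L))
B(z(0)) - j(65) = sqrt(2)*sqrt(12 + 6*0) - 2*65*(-15 + 65) = sqrt(2)*sqrt(12 + 0) - 2*65*50 = sqrt(2)*sqrt(12) - 1*6500 = sqrt(2)*(2*sqrt(3)) - 6500 = 2*sqrt(6) - 6500 = -6500 + 2*sqrt(6)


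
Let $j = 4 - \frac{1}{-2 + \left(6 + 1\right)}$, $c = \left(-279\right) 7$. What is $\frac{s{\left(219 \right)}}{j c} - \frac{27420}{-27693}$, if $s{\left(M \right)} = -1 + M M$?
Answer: $- \frac{624811940}{114178239} \approx -5.4723$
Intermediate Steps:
$c = -1953$
$s{\left(M \right)} = -1 + M^{2}$
$j = \frac{19}{5}$ ($j = 4 - \frac{1}{-2 + 7} = 4 - \frac{1}{5} = \frac{19}{5} \approx 3.8$)
$\frac{s{\left(219 \right)}}{j c} - \frac{27420}{-27693} = \frac{-1 + 219^{2}}{\frac{19}{5} \left(-1953\right)} - \frac{27420}{-27693} = \frac{-1 + 47961}{- \frac{37107}{5}} - - \frac{9140}{9231} = 47960 \left(- \frac{5}{37107}\right) + \frac{9140}{9231} = - \frac{239800}{37107} + \frac{9140}{9231} = - \frac{624811940}{114178239}$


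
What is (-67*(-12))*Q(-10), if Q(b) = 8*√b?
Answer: 6432*I*√10 ≈ 20340.0*I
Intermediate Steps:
(-67*(-12))*Q(-10) = (-67*(-12))*(8*√(-10)) = 804*(8*(I*√10)) = 804*(8*I*√10) = 6432*I*√10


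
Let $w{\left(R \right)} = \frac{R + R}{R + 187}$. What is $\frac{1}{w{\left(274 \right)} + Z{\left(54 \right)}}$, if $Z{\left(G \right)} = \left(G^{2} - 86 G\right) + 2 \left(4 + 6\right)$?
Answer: $- \frac{461}{786840} \approx -0.00058589$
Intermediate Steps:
$w{\left(R \right)} = \frac{2 R}{187 + R}$
$Z{\left(G \right)} = 20 + G^{2} - 86 G$ ($Z{\left(G \right)} = \left(G^{2} - 86 G\right) + 2 \cdot 10 = \left(G^{2} - 86 G\right) + 20 = 20 + G^{2} - 86 G$)
$\frac{1}{w{\left(274 \right)} + Z{\left(54 \right)}} = \frac{1}{2 \cdot 274 \frac{1}{187 + 274} + \left(20 + 54^{2} - 4644\right)} = \frac{1}{2 \cdot 274 \cdot \frac{1}{461} + \left(20 + 2916 - 4644\right)} = \frac{1}{2 \cdot 274 \cdot \frac{1}{461} - 1708} = \frac{1}{\frac{548}{461} - 1708} = \frac{1}{- \frac{786840}{461}} = - \frac{461}{786840}$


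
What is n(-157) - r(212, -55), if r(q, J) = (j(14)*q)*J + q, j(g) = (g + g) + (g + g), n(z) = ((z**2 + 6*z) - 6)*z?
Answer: -3068309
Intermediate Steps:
n(z) = z*(-6 + z**2 + 6*z) (n(z) = (-6 + z**2 + 6*z)*z = z*(-6 + z**2 + 6*z))
j(g) = 4*g (j(g) = 2*g + 2*g = 4*g)
r(q, J) = q + 56*J*q (r(q, J) = ((4*14)*q)*J + q = (56*q)*J + q = 56*J*q + q = q + 56*J*q)
n(-157) - r(212, -55) = -157*(-6 + (-157)**2 + 6*(-157)) - 212*(1 + 56*(-55)) = -157*(-6 + 24649 - 942) - 212*(1 - 3080) = -157*23701 - 212*(-3079) = -3721057 - 1*(-652748) = -3721057 + 652748 = -3068309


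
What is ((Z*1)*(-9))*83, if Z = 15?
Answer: -11205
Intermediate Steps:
((Z*1)*(-9))*83 = ((15*1)*(-9))*83 = (15*(-9))*83 = -135*83 = -11205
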